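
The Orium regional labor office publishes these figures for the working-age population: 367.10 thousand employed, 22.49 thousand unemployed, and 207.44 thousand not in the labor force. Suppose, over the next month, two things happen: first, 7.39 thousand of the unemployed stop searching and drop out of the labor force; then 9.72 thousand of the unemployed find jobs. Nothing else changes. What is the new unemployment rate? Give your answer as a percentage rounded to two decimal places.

Initially, labor force = 367.10 + 22.49 = 389.59 thousand, so u = 22.49/389.59 = 5.77%.
After the first change, unemployed and labor force both fall by 7.39 → E = 367.10, U = 15.10, labor force = 382.20 thousand.
After the second change, unemployed falls and employed rises by 9.72; labor force unchanged → E = 376.82, U = 5.38, labor force = 382.20 thousand.
New unemployment rate = 5.38 / 382.20 = 1.41%.

New unemployment rate ≈ 1.41%.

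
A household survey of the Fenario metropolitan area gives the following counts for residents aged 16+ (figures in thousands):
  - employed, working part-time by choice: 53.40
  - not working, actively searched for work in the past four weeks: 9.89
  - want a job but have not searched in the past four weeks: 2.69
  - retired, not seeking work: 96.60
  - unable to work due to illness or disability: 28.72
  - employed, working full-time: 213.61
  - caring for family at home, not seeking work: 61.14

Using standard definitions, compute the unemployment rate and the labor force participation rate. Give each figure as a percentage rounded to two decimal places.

Employed = 53.40 + 213.61 = 267.01 thousand.
Unemployed = 9.89 thousand.
Labor force = 267.01 + 9.89 = 276.90 thousand.
Not in labor force = 2.69 + 96.60 + 28.72 + 61.14 = 189.15 thousand (those not working and not actively searching are outside the labor force — including those who want a job but have given up searching).
Civilian working-age population = 276.90 + 189.15 = 466.05 thousand.
Unemployment rate = 9.89 / 276.90 = 3.57%.
Labor force participation rate = 276.90 / 466.05 = 59.41%.

Unemployment rate ≈ 3.57%; labor force participation rate ≈ 59.41%.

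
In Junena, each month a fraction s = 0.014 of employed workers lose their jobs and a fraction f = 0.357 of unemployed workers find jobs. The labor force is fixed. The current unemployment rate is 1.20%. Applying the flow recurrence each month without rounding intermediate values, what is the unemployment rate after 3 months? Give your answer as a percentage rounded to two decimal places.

With a fixed labor force, u_{t+1} = u_t + s·(1−u_t) − f·u_t = u_t·(1−s−f) + s.
Here 1−s−f = 0.629 and s = 0.014.
u_1 = 0.012000 × 0.629 + 0.014 = 0.021548.
u_2 = 0.021548 × 0.629 + 0.014 = 0.027554.
u_3 = 0.027554 × 0.629 + 0.014 = 0.031331.

Unemployment rate after three months ≈ 3.13%.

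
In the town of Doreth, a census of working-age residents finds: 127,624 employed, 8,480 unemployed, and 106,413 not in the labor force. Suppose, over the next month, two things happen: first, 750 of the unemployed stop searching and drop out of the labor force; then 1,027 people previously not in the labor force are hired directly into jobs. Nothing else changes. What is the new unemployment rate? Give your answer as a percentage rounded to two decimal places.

Initially, labor force = 127,624 + 8,480 = 136,104, so u = 8,480/136,104 = 6.23%.
After the first change, unemployed and labor force both fall by 750 → E = 127,624, U = 7,730, labor force = 135,354.
After the second change, employed and labor force both rise by 1,027; unemployed unchanged → E = 128,651, U = 7,730, labor force = 136,381.
New unemployment rate = 7,730 / 136,381 = 5.67%.

New unemployment rate ≈ 5.67%.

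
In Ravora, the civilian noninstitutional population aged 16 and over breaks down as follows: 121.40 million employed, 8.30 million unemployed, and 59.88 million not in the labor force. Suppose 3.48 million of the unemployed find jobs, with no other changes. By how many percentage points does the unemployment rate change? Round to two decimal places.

The unemployment rate changes by −2.68 percentage points.

Initially, labor force = 121.40 + 8.30 = 129.70 million, so u = 8.30/129.70 = 6.40%.
After the change, unemployed falls and employed rises by 3.48; labor force unchanged → E = 124.88, U = 4.82, labor force = 129.70 million.
New unemployment rate = 4.82 / 129.70 = 3.72%.
Change = 3.72% − 6.40% = −2.68 percentage points.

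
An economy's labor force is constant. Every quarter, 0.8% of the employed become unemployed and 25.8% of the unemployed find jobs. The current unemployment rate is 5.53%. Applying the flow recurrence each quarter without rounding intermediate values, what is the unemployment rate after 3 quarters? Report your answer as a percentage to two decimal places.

With a fixed labor force, u_{t+1} = u_t + s·(1−u_t) − f·u_t = u_t·(1−s−f) + s.
Here 1−s−f = 0.734 and s = 0.008.
u_1 = 0.055300 × 0.734 + 0.008 = 0.048590.
u_2 = 0.048590 × 0.734 + 0.008 = 0.043665.
u_3 = 0.043665 × 0.734 + 0.008 = 0.040050.

Unemployment rate after three quarters ≈ 4.01%.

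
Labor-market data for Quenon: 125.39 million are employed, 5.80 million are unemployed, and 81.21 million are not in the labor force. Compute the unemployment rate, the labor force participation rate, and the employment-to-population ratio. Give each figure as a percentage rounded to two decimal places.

Labor force = employed + unemployed = 125.39 + 5.80 = 131.19 million.
Working-age population = 131.19 + 81.21 = 212.40 million.
Unemployment rate = 5.80 / 131.19 = 4.42%.
Labor force participation rate = 131.19 / 212.40 = 61.77%.
Employment-population ratio = 125.39 / 212.40 = 59.03%.

Unemployment rate ≈ 4.42%; labor force participation rate ≈ 61.77%; employment-population ratio ≈ 59.03%.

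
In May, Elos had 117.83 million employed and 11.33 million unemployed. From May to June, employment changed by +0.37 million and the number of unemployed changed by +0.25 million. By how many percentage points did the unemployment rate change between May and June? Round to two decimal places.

The unemployment rate changed by +0.15 percentage points.

May: labor force = 117.83 + 11.33 = 129.16; u = 11.33/129.16 = 8.77%.
June: labor force = 118.20 + 11.58 = 129.78; u = 11.58/129.78 = 8.92%.
Change = 8.92% − 8.77% = +0.15 pp.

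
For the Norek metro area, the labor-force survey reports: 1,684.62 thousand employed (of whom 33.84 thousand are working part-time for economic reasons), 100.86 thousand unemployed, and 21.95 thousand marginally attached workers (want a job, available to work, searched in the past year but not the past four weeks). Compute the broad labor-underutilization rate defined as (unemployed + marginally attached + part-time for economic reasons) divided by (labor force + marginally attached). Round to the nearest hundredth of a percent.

Labor force = 1,684.62 + 100.86 = 1,785.48 thousand.
Numerator = 100.86 + 21.95 + 33.84 = 156.65 thousand.
Denominator = 1,785.48 + 21.95 = 1,807.43 thousand.
Broad rate = 156.65 / 1,807.43 = 8.67%.

Broad underutilization rate ≈ 8.67%.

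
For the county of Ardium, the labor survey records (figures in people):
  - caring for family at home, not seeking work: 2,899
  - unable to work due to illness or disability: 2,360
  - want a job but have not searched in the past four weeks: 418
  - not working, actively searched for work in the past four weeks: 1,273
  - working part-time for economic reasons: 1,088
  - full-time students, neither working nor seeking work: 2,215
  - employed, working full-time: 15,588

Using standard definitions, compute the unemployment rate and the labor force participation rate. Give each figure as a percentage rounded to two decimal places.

Employed = 1,088 + 15,588 = 16,676 (anyone who worked, including part-time for economic reasons, counts as employed).
Unemployed = 1,273.
Labor force = 16,676 + 1,273 = 17,949.
Not in labor force = 2,899 + 2,360 + 418 + 2,215 = 7,892 (those not working and not actively searching are outside the labor force — including those who want a job but have given up searching).
Civilian working-age population = 17,949 + 7,892 = 25,841.
Unemployment rate = 1,273 / 17,949 = 7.09%.
Labor force participation rate = 17,949 / 25,841 = 69.46%.

Unemployment rate ≈ 7.09%; labor force participation rate ≈ 69.46%.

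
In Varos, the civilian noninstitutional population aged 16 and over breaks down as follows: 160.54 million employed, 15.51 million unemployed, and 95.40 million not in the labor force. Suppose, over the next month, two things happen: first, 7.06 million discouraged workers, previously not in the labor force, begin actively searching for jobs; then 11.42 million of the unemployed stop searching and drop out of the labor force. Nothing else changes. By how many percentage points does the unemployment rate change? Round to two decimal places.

Initially, labor force = 160.54 + 15.51 = 176.05 million, so u = 15.51/176.05 = 8.81%.
After the first change, unemployed and labor force both rise by 7.06 → E = 160.54, U = 22.57, labor force = 183.11 million.
After the second change, unemployed and labor force both fall by 11.42 → E = 160.54, U = 11.15, labor force = 171.69 million.
New unemployment rate = 11.15 / 171.69 = 6.49%.
Change = 6.49% − 8.81% = −2.32 percentage points.

The unemployment rate changes by −2.32 percentage points.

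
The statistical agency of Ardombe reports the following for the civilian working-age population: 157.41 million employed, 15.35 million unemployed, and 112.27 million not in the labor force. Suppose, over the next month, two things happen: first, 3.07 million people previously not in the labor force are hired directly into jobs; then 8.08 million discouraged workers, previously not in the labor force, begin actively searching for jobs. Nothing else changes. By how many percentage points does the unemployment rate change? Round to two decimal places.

The unemployment rate changes by +3.85 percentage points.

Initially, labor force = 157.41 + 15.35 = 172.76 million, so u = 15.35/172.76 = 8.89%.
After the first change, employed and labor force both rise by 3.07; unemployed unchanged → E = 160.48, U = 15.35, labor force = 175.83 million.
After the second change, unemployed and labor force both rise by 8.08 → E = 160.48, U = 23.43, labor force = 183.91 million.
New unemployment rate = 23.43 / 183.91 = 12.74%.
Change = 12.74% − 8.89% = +3.85 percentage points.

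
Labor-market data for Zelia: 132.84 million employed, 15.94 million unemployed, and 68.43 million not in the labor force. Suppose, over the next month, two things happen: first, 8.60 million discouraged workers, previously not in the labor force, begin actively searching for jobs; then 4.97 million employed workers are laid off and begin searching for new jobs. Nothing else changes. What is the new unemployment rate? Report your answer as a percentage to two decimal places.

New unemployment rate ≈ 18.75%.

Initially, labor force = 132.84 + 15.94 = 148.78 million, so u = 15.94/148.78 = 10.71%.
After the first change, unemployed and labor force both rise by 8.60 → E = 132.84, U = 24.54, labor force = 157.38 million.
After the second change, employed falls and unemployed rises by 4.97; labor force unchanged → E = 127.87, U = 29.51, labor force = 157.38 million.
New unemployment rate = 29.51 / 157.38 = 18.75%.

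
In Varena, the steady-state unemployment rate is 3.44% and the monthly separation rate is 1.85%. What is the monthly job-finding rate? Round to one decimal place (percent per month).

Job-finding rate ≈ 51.9% per month.

From u* = s/(s+f): f = s·(1−u)/u.
f = 1.85 × (1 − 0.0344) / 0.0344 = 1.7864 / 0.0344 ≈ 51.9% per month.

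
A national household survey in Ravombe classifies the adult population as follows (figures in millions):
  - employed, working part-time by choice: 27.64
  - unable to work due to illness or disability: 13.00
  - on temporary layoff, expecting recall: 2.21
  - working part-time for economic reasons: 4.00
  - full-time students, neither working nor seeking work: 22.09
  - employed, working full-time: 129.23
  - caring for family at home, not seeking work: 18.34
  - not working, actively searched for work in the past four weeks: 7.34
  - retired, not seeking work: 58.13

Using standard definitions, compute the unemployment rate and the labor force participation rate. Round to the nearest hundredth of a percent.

Employed = 27.64 + 4.00 + 129.23 = 160.87 million (anyone who worked, including part-time for economic reasons, counts as employed).
Unemployed = 2.21 + 7.34 = 9.55 million (jobless and actively searching, or on temporary layoff).
Labor force = 160.87 + 9.55 = 170.42 million.
Not in labor force = 13.00 + 22.09 + 18.34 + 58.13 = 111.56 million (those not working and not actively searching are outside the labor force).
Civilian working-age population = 170.42 + 111.56 = 281.98 million.
Unemployment rate = 9.55 / 170.42 = 5.60%.
Labor force participation rate = 170.42 / 281.98 = 60.44%.

Unemployment rate ≈ 5.60%; labor force participation rate ≈ 60.44%.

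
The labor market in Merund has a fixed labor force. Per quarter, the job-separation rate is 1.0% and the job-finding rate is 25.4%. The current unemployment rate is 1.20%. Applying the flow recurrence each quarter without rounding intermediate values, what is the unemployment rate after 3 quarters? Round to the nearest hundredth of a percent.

With a fixed labor force, u_{t+1} = u_t + s·(1−u_t) − f·u_t = u_t·(1−s−f) + s.
Here 1−s−f = 0.736 and s = 0.010.
u_1 = 0.012000 × 0.736 + 0.010 = 0.018832.
u_2 = 0.018832 × 0.736 + 0.010 = 0.023860.
u_3 = 0.023860 × 0.736 + 0.010 = 0.027561.

Unemployment rate after three quarters ≈ 2.76%.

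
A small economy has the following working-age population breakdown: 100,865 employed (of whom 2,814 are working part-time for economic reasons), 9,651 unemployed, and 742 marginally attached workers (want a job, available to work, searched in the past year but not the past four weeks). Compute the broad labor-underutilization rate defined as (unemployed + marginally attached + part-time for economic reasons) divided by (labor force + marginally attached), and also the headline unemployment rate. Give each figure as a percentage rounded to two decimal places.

Broad underutilization rate ≈ 11.87%; headline unemployment rate ≈ 8.73%.

Labor force = 100,865 + 9,651 = 110,516.
Numerator = 9,651 + 742 + 2,814 = 13,207.
Denominator = 110,516 + 742 = 111,258.
Broad rate = 13,207 / 111,258 = 11.87%.
Headline unemployment rate = 9,651 / 110,516 = 8.73%.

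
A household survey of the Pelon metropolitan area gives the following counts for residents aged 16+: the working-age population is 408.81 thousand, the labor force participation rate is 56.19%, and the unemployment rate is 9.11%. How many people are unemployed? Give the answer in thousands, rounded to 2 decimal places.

About 20.93 thousand are unemployed.

Labor force = 0.5619 × 408.81 = 229.71 thousand.
Unemployed = 0.0911 × 229.71 ≈ 20.93 thousand.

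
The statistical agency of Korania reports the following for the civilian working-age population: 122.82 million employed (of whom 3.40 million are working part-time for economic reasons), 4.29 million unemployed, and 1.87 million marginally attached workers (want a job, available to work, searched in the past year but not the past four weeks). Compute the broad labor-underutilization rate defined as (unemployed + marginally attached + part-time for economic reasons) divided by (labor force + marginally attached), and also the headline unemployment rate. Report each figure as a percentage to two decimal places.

Broad underutilization rate ≈ 7.41%; headline unemployment rate ≈ 3.38%.

Labor force = 122.82 + 4.29 = 127.11 million.
Numerator = 4.29 + 1.87 + 3.40 = 9.56 million.
Denominator = 127.11 + 1.87 = 128.98 million.
Broad rate = 9.56 / 128.98 = 7.41%.
Headline unemployment rate = 4.29 / 127.11 = 3.38%.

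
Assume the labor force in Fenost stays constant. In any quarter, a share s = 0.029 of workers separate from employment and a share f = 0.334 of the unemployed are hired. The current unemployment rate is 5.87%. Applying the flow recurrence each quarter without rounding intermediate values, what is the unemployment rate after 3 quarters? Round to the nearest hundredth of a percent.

With a fixed labor force, u_{t+1} = u_t + s·(1−u_t) − f·u_t = u_t·(1−s−f) + s.
Here 1−s−f = 0.637 and s = 0.029.
u_1 = 0.058700 × 0.637 + 0.029 = 0.066392.
u_2 = 0.066392 × 0.637 + 0.029 = 0.071292.
u_3 = 0.071292 × 0.637 + 0.029 = 0.074413.

Unemployment rate after three quarters ≈ 7.44%.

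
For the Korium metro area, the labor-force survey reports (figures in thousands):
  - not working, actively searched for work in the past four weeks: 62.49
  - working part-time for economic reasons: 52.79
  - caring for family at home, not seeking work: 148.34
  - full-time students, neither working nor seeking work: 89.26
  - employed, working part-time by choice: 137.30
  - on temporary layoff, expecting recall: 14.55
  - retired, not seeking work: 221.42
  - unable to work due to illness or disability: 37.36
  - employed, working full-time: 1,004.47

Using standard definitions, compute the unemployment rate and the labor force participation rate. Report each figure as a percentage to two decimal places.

Employed = 52.79 + 137.30 + 1,004.47 = 1,194.56 thousand (anyone who worked, including part-time for economic reasons, counts as employed).
Unemployed = 62.49 + 14.55 = 77.04 thousand (jobless and actively searching, or on temporary layoff).
Labor force = 1,194.56 + 77.04 = 1,271.60 thousand.
Not in labor force = 148.34 + 89.26 + 221.42 + 37.36 = 496.38 thousand (those not working and not actively searching are outside the labor force).
Civilian working-age population = 1,271.60 + 496.38 = 1,767.98 thousand.
Unemployment rate = 77.04 / 1,271.60 = 6.06%.
Labor force participation rate = 1,271.60 / 1,767.98 = 71.92%.

Unemployment rate ≈ 6.06%; labor force participation rate ≈ 71.92%.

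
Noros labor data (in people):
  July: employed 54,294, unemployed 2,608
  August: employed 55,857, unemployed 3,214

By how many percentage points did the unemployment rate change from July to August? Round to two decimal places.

July: labor force = 54,294 + 2,608 = 56,902; u = 2,608/56,902 = 4.58%.
August: labor force = 55,857 + 3,214 = 59,071; u = 3,214/59,071 = 5.44%.
Change = 5.44% − 4.58% = +0.86 pp.

The unemployment rate changed by +0.86 percentage points.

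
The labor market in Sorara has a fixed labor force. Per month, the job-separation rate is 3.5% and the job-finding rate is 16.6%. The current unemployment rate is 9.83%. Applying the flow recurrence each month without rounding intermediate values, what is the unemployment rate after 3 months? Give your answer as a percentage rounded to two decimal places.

Unemployment rate after three months ≈ 13.55%.

With a fixed labor force, u_{t+1} = u_t + s·(1−u_t) − f·u_t = u_t·(1−s−f) + s.
Here 1−s−f = 0.799 and s = 0.035.
u_1 = 0.098300 × 0.799 + 0.035 = 0.113542.
u_2 = 0.113542 × 0.799 + 0.035 = 0.125720.
u_3 = 0.125720 × 0.799 + 0.035 = 0.135450.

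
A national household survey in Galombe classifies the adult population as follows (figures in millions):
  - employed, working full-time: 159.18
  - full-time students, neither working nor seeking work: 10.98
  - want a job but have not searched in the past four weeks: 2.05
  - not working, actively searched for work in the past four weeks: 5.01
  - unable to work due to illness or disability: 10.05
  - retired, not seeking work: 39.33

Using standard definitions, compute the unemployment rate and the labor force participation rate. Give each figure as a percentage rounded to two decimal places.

Employed = 159.18 million.
Unemployed = 5.01 million.
Labor force = 159.18 + 5.01 = 164.19 million.
Not in labor force = 10.98 + 2.05 + 10.05 + 39.33 = 62.41 million (those not working and not actively searching are outside the labor force — including those who want a job but have given up searching).
Civilian working-age population = 164.19 + 62.41 = 226.60 million.
Unemployment rate = 5.01 / 164.19 = 3.05%.
Labor force participation rate = 164.19 / 226.60 = 72.46%.

Unemployment rate ≈ 3.05%; labor force participation rate ≈ 72.46%.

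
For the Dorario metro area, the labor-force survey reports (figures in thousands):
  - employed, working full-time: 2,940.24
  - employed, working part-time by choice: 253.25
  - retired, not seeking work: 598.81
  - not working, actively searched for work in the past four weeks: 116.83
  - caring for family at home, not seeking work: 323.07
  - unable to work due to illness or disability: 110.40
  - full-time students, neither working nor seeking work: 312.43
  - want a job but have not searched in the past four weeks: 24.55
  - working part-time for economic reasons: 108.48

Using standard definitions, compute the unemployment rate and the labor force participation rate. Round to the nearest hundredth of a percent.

Unemployment rate ≈ 3.42%; labor force participation rate ≈ 71.40%.

Employed = 2,940.24 + 253.25 + 108.48 = 3,301.97 thousand (anyone who worked, including part-time for economic reasons, counts as employed).
Unemployed = 116.83 thousand.
Labor force = 3,301.97 + 116.83 = 3,418.80 thousand.
Not in labor force = 598.81 + 323.07 + 110.40 + 312.43 + 24.55 = 1,369.26 thousand (those not working and not actively searching are outside the labor force — including those who want a job but have given up searching).
Civilian working-age population = 3,418.80 + 1,369.26 = 4,788.06 thousand.
Unemployment rate = 116.83 / 3,418.80 = 3.42%.
Labor force participation rate = 3,418.80 / 4,788.06 = 71.40%.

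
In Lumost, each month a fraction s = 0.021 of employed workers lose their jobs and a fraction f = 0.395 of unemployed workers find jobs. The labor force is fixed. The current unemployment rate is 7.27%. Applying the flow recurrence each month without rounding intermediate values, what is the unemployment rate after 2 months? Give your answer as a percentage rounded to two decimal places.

With a fixed labor force, u_{t+1} = u_t + s·(1−u_t) − f·u_t = u_t·(1−s−f) + s.
Here 1−s−f = 0.584 and s = 0.021.
u_1 = 0.072700 × 0.584 + 0.021 = 0.063457.
u_2 = 0.063457 × 0.584 + 0.021 = 0.058059.

Unemployment rate after two months ≈ 5.81%.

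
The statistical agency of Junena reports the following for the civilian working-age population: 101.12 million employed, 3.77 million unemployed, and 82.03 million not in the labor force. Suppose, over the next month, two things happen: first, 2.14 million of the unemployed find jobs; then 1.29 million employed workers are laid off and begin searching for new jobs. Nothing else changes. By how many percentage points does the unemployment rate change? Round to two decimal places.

Initially, labor force = 101.12 + 3.77 = 104.89 million, so u = 3.77/104.89 = 3.59%.
After the first change, unemployed falls and employed rises by 2.14; labor force unchanged → E = 103.26, U = 1.63, labor force = 104.89 million.
After the second change, employed falls and unemployed rises by 1.29; labor force unchanged → E = 101.97, U = 2.92, labor force = 104.89 million.
New unemployment rate = 2.92 / 104.89 = 2.78%.
Change = 2.78% − 3.59% = −0.81 percentage points.

The unemployment rate changes by −0.81 percentage points.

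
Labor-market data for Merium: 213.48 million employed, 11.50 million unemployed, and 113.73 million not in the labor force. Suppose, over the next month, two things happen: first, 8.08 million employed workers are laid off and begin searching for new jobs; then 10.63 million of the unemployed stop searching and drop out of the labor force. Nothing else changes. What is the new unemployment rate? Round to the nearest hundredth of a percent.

New unemployment rate ≈ 4.18%.

Initially, labor force = 213.48 + 11.50 = 224.98 million, so u = 11.50/224.98 = 5.11%.
After the first change, employed falls and unemployed rises by 8.08; labor force unchanged → E = 205.40, U = 19.58, labor force = 224.98 million.
After the second change, unemployed and labor force both fall by 10.63 → E = 205.40, U = 8.95, labor force = 214.35 million.
New unemployment rate = 8.95 / 214.35 = 4.18%.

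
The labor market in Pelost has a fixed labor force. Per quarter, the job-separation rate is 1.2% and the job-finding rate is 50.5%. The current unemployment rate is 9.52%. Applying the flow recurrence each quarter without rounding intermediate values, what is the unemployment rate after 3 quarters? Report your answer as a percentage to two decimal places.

Unemployment rate after three quarters ≈ 3.13%.

With a fixed labor force, u_{t+1} = u_t + s·(1−u_t) − f·u_t = u_t·(1−s−f) + s.
Here 1−s−f = 0.483 and s = 0.012.
u_1 = 0.095200 × 0.483 + 0.012 = 0.057982.
u_2 = 0.057982 × 0.483 + 0.012 = 0.040005.
u_3 = 0.040005 × 0.483 + 0.012 = 0.031322.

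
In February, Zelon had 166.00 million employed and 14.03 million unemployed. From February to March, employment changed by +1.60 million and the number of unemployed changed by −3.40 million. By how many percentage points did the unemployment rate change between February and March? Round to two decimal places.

The unemployment rate changed by −1.83 percentage points.

February: labor force = 166.00 + 14.03 = 180.03; u = 14.03/180.03 = 7.79%.
March: labor force = 167.60 + 10.63 = 178.23; u = 10.63/178.23 = 5.96%.
Change = 5.96% − 7.79% = −1.83 pp.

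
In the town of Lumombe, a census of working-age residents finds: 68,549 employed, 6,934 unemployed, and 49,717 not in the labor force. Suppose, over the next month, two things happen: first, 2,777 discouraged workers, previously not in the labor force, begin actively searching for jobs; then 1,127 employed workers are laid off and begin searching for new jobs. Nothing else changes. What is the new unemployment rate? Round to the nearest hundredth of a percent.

Initially, labor force = 68,549 + 6,934 = 75,483, so u = 6,934/75,483 = 9.19%.
After the first change, unemployed and labor force both rise by 2,777 → E = 68,549, U = 9,711, labor force = 78,260.
After the second change, employed falls and unemployed rises by 1,127; labor force unchanged → E = 67,422, U = 10,838, labor force = 78,260.
New unemployment rate = 10,838 / 78,260 = 13.85%.

New unemployment rate ≈ 13.85%.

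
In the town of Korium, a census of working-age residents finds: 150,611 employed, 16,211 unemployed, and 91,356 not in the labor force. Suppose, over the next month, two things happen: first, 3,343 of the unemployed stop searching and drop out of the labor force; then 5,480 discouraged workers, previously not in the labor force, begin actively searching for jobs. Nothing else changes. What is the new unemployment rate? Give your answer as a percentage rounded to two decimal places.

New unemployment rate ≈ 10.86%.

Initially, labor force = 150,611 + 16,211 = 166,822, so u = 16,211/166,822 = 9.72%.
After the first change, unemployed and labor force both fall by 3,343 → E = 150,611, U = 12,868, labor force = 163,479.
After the second change, unemployed and labor force both rise by 5,480 → E = 150,611, U = 18,348, labor force = 168,959.
New unemployment rate = 18,348 / 168,959 = 10.86%.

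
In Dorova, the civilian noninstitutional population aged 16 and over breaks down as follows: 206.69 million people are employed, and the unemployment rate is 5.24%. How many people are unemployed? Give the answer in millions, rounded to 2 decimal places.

Let U be the number unemployed. The labor force is E + U, and U/(E+U) = 0.0524.
So U = 0.0524 × 206.69 / (1 − 0.0524) = 10.8306 / 0.9476 ≈ 11.43 million.

About 11.43 million are unemployed.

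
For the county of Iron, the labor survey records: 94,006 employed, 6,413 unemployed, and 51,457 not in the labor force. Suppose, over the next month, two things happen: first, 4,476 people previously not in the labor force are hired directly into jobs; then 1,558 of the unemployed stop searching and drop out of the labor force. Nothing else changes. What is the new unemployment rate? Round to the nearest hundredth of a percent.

New unemployment rate ≈ 4.70%.

Initially, labor force = 94,006 + 6,413 = 100,419, so u = 6,413/100,419 = 6.39%.
After the first change, employed and labor force both rise by 4,476; unemployed unchanged → E = 98,482, U = 6,413, labor force = 104,895.
After the second change, unemployed and labor force both fall by 1,558 → E = 98,482, U = 4,855, labor force = 103,337.
New unemployment rate = 4,855 / 103,337 = 4.70%.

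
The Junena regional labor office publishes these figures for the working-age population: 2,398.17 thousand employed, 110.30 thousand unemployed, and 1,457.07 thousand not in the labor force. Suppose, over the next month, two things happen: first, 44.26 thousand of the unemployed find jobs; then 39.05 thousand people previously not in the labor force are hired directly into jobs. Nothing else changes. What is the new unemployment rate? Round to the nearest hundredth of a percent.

Initially, labor force = 2,398.17 + 110.30 = 2,508.47 thousand, so u = 110.30/2,508.47 = 4.40%.
After the first change, unemployed falls and employed rises by 44.26; labor force unchanged → E = 2,442.43, U = 66.04, labor force = 2,508.47 thousand.
After the second change, employed and labor force both rise by 39.05; unemployed unchanged → E = 2,481.48, U = 66.04, labor force = 2,547.52 thousand.
New unemployment rate = 66.04 / 2,547.52 = 2.59%.

New unemployment rate ≈ 2.59%.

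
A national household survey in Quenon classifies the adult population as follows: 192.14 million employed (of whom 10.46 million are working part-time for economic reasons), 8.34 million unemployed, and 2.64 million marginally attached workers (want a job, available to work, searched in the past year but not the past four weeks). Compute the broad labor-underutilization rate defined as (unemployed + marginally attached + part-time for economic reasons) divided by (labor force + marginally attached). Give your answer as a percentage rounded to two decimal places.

Broad underutilization rate ≈ 10.56%.

Labor force = 192.14 + 8.34 = 200.48 million.
Numerator = 8.34 + 2.64 + 10.46 = 21.44 million.
Denominator = 200.48 + 2.64 = 203.12 million.
Broad rate = 21.44 / 203.12 = 10.56%.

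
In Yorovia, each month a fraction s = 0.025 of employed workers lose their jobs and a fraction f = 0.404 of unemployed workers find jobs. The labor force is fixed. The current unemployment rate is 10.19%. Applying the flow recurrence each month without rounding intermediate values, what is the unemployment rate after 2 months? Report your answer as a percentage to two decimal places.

With a fixed labor force, u_{t+1} = u_t + s·(1−u_t) − f·u_t = u_t·(1−s−f) + s.
Here 1−s−f = 0.571 and s = 0.025.
u_1 = 0.101900 × 0.571 + 0.025 = 0.083185.
u_2 = 0.083185 × 0.571 + 0.025 = 0.072499.

Unemployment rate after two months ≈ 7.25%.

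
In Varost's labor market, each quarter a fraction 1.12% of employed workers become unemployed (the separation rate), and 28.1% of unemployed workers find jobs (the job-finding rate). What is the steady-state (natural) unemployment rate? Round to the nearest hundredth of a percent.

At steady state the flows balance: s·E = f·U, so U/(E+U) = s/(s+f).
u* = 1.12 / (1.12 + 28.1) = 1.12 / 29.22 = 3.83%.

Steady-state unemployment rate ≈ 3.83%.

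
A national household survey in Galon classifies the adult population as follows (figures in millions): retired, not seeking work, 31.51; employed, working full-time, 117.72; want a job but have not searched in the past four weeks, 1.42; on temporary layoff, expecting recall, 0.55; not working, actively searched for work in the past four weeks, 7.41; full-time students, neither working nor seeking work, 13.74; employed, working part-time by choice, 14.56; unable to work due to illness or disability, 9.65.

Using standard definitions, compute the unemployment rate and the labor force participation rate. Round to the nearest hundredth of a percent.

Unemployment rate ≈ 5.68%; labor force participation rate ≈ 71.35%.

Employed = 117.72 + 14.56 = 132.28 million.
Unemployed = 0.55 + 7.41 = 7.96 million (jobless and actively searching, or on temporary layoff).
Labor force = 132.28 + 7.96 = 140.24 million.
Not in labor force = 31.51 + 1.42 + 13.74 + 9.65 = 56.32 million (those not working and not actively searching are outside the labor force — including those who want a job but have given up searching).
Civilian working-age population = 140.24 + 56.32 = 196.56 million.
Unemployment rate = 7.96 / 140.24 = 5.68%.
Labor force participation rate = 140.24 / 196.56 = 71.35%.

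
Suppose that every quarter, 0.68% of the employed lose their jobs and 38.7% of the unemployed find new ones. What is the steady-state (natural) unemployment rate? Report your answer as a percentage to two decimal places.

Steady-state unemployment rate ≈ 1.73%.

At steady state the flows balance: s·E = f·U, so U/(E+U) = s/(s+f).
u* = 0.68 / (0.68 + 38.7) = 0.68 / 39.38 = 1.73%.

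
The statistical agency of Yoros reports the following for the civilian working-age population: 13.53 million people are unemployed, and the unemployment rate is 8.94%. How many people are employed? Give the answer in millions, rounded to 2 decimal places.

Labor force = U / u = 13.53 / 0.0894 ≈ 151.34 million.
Employed = labor force − unemployed = 151.34 − 13.53 = 137.81 million.

About 137.81 million are employed.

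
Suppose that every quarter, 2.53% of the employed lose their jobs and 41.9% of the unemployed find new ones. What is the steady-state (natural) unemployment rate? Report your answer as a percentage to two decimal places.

At steady state the flows balance: s·E = f·U, so U/(E+U) = s/(s+f).
u* = 2.53 / (2.53 + 41.9) = 2.53 / 44.43 = 5.69%.

Steady-state unemployment rate ≈ 5.69%.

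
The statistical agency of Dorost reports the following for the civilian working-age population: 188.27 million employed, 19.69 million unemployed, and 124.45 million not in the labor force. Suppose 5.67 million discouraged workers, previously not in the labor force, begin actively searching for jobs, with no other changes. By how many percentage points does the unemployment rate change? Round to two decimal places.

Initially, labor force = 188.27 + 19.69 = 207.96 million, so u = 19.69/207.96 = 9.47%.
After the change, unemployed and labor force both rise by 5.67 → E = 188.27, U = 25.36, labor force = 213.63 million.
New unemployment rate = 25.36 / 213.63 = 11.87%.
Change = 11.87% − 9.47% = +2.40 percentage points.

The unemployment rate changes by +2.40 percentage points.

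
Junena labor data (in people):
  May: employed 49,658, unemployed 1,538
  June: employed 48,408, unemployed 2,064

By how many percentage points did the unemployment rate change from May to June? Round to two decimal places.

May: labor force = 49,658 + 1,538 = 51,196; u = 1,538/51,196 = 3.00%.
June: labor force = 48,408 + 2,064 = 50,472; u = 2,064/50,472 = 4.09%.
Change = 4.09% − 3.00% = +1.09 pp.

The unemployment rate changed by +1.09 percentage points.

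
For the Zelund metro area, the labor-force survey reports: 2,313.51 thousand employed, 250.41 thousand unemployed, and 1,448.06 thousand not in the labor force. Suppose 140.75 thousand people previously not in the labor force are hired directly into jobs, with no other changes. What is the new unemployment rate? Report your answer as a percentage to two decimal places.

Initially, labor force = 2,313.51 + 250.41 = 2,563.92 thousand, so u = 250.41/2,563.92 = 9.77%.
After the change, employed and labor force both rise by 140.75; unemployed unchanged → E = 2,454.26, U = 250.41, labor force = 2,704.67 thousand.
New unemployment rate = 250.41 / 2,704.67 = 9.26%.

New unemployment rate ≈ 9.26%.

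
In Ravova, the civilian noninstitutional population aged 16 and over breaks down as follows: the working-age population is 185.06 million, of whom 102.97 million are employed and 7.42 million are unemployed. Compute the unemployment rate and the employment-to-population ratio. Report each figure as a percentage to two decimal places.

Unemployment rate ≈ 6.72%; employment-population ratio ≈ 55.64%.

Labor force = employed + unemployed = 102.97 + 7.42 = 110.39 million.
Unemployment rate = 7.42 / 110.39 = 6.72%.
Employment-population ratio = 102.97 / 185.06 = 55.64%.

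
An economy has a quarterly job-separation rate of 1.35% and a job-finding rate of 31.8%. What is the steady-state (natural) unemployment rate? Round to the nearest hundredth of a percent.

Steady-state unemployment rate ≈ 4.07%.

At steady state the flows balance: s·E = f·U, so U/(E+U) = s/(s+f).
u* = 1.35 / (1.35 + 31.8) = 1.35 / 33.15 = 4.07%.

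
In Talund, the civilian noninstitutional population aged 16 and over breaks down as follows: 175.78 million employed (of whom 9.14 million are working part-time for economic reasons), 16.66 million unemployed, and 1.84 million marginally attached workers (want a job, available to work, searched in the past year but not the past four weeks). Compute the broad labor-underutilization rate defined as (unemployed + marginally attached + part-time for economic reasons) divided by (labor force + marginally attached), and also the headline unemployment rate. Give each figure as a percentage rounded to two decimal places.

Broad underutilization rate ≈ 14.23%; headline unemployment rate ≈ 8.66%.

Labor force = 175.78 + 16.66 = 192.44 million.
Numerator = 16.66 + 1.84 + 9.14 = 27.64 million.
Denominator = 192.44 + 1.84 = 194.28 million.
Broad rate = 27.64 / 194.28 = 14.23%.
Headline unemployment rate = 16.66 / 192.44 = 8.66%.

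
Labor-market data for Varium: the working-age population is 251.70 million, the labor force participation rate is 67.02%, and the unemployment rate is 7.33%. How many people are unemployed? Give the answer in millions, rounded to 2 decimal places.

About 12.36 million are unemployed.

Labor force = 0.6702 × 251.70 = 168.69 million.
Unemployed = 0.0733 × 168.69 ≈ 12.36 million.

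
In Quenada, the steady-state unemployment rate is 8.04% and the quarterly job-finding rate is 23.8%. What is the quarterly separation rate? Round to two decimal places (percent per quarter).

Separation rate ≈ 2.08% per quarter.

From u* = s/(s+f): s = u·f/(1−u).
s = 0.0804 × 23.8 / (1 − 0.0804) = 1.9135 / 0.9196 ≈ 2.08% per quarter.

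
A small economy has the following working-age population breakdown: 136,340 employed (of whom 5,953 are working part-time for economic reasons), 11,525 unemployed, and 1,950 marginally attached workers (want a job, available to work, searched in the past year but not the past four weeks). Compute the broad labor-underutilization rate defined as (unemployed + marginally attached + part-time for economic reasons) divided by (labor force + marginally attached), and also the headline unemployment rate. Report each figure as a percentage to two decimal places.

Labor force = 136,340 + 11,525 = 147,865.
Numerator = 11,525 + 1,950 + 5,953 = 19,428.
Denominator = 147,865 + 1,950 = 149,815.
Broad rate = 19,428 / 149,815 = 12.97%.
Headline unemployment rate = 11,525 / 147,865 = 7.79%.

Broad underutilization rate ≈ 12.97%; headline unemployment rate ≈ 7.79%.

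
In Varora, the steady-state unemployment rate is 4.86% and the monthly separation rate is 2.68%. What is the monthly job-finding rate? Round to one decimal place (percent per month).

Job-finding rate ≈ 52.5% per month.

From u* = s/(s+f): f = s·(1−u)/u.
f = 2.68 × (1 − 0.0486) / 0.0486 = 2.5498 / 0.0486 ≈ 52.5% per month.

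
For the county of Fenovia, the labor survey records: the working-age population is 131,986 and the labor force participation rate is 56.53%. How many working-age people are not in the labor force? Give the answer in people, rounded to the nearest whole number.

About 57,374 are not in the labor force.

Share not in the labor force = 1 − 0.5653 = 0.4347.
Not in labor force = 0.4347 × 131,986 ≈ 57,374.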